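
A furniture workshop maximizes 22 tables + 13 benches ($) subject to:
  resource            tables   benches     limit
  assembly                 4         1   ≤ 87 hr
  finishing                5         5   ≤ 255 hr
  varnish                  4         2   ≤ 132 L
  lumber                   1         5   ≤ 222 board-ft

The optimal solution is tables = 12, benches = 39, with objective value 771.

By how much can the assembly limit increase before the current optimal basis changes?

Binding constraints: assembly, finishing. The basis is B = [[4,1],[5,5]] with det 15.
Per unit increase in assembly, x* moves by d = (0.3333, -0.3333).
The basis stays optimal until varnish becomes binding; allowable increase = 9 hr.

9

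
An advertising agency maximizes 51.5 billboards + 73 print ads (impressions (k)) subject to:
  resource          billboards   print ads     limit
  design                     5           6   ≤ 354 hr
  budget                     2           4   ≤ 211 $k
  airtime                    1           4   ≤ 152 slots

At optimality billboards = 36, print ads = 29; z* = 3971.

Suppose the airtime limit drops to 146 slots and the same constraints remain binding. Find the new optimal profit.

3947

Check each constraint at x*: design 354/354 (tight); budget 188/211 (slack 23); airtime 152/152 (tight).
By complementary slackness, y = 0 for the non-binding constraint.
Dual feasibility on the basic columns requires 5·y_design + 1·y_airtime = 51.5, 6·y_design + 4·y_airtime = 73.
Solving: y_design = 9.5, y_airtime = 4.
Δz = y_airtime·Δb = 4 × (-6) = -24, so new z* = 3971 − 24 = 3947.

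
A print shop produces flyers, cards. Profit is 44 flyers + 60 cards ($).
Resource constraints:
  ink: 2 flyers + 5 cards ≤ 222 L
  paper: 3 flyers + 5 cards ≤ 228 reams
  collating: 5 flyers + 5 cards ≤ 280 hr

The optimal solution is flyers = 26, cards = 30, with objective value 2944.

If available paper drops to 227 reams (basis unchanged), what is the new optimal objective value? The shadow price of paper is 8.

2936

Δb = -1, so new z* = 2944 + (8)·(-1) = 2944 − 8 = 2936.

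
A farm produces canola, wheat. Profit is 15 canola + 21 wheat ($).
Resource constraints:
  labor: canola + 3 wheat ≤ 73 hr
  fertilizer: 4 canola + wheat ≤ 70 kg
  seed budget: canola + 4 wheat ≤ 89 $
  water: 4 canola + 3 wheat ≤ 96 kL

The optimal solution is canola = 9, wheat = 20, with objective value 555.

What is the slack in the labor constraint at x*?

labor used = 1·9 + 3·20 = 69; slack = 73 − 69 = 4.

4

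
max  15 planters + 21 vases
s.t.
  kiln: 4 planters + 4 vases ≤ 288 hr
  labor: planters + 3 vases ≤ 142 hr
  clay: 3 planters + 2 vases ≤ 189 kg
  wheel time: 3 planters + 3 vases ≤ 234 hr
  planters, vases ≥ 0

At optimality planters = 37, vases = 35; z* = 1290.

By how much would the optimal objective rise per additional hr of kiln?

Check each constraint at x*: kiln 288/288 (tight); labor 142/142 (tight); clay 181/189 (slack 8); wheel time 216/234 (slack 18).
Since clay, wheel time are not tight, their duals are 0.
The binding rows give the dual system: 4·y_kiln + 1·y_labor = 15 and 4·y_kiln + 3·y_labor = 21.
→ y_kiln = 3 and y_labor = 3.
Shadow price of kiln = 3.

3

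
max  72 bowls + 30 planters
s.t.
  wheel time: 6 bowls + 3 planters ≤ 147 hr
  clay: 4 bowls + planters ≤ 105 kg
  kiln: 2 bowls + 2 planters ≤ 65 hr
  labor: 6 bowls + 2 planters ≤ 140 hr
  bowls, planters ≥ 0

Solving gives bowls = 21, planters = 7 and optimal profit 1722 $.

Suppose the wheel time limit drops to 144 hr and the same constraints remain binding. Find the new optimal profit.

Check each constraint at x*: wheel time 147/147 (tight); clay 91/105 (slack 14); kiln 56/65 (slack 9); labor 140/140 (tight).
By complementary slackness, y = 0 for the non-binding constraints.
Dual feasibility on the basic columns requires 6·y_wheel time + 6·y_labor = 72, 3·y_wheel time + 2·y_labor = 30.
Solving: y_wheel time = 6, y_labor = 6.
Δz = y_wheel time·Δb = 6 × (-3) = -18, so new z* = 1722 − 18 = 1704.

1704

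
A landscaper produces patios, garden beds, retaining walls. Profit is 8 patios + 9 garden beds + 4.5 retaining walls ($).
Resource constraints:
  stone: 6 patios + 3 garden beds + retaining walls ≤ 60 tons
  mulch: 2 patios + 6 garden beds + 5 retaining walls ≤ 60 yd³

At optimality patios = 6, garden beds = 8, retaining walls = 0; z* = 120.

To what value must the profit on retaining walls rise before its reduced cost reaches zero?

6

At the optimum: stone uses 60 of 60 (binding); mulch uses 60 of 60 (binding).
The binding rows give the dual system: 6·y_stone + 2·y_mulch = 8 and 3·y_stone + 6·y_mulch = 9.
This yields shadow prices y_stone = 1, y_mulch = 1.
retaining walls enters the basis when its profit ≥ yᵀa₃ = 1·1 + 1·5 = 6.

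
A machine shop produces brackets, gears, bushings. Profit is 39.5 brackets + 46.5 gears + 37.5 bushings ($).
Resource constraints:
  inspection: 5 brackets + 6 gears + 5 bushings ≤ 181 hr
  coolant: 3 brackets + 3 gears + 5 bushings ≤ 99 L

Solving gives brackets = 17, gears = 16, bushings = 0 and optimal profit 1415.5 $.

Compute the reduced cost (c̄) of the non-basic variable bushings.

Check each constraint at x*: inspection 181/181 (tight); coolant 99/99 (tight).
Dual feasibility on the basic columns requires 5·y_inspection + 3·y_coolant = 39.5, 6·y_inspection + 3·y_coolant = 46.5.
→ y_inspection = 7 and y_coolant = 1.5.
Reduced cost of bushings: c₃ − yᵀa₃ = 37.5 − (7·5 + 1.5·5) = 37.5 − 42.5 = -5.

-5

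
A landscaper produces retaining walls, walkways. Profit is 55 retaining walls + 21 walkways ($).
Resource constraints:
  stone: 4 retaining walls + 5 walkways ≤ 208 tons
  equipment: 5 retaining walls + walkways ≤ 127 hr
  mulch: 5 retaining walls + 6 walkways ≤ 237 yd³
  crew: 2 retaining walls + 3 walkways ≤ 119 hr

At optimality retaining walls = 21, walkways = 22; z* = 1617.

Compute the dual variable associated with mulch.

2

Binding: equipment and mulch. Non-binding: stone (14 unused), crew (11 unused).
Since stone, crew are not tight, their duals are 0.
Dual feasibility on the basic columns requires 5·y_equipment + 5·y_mulch = 55, 1·y_equipment + 6·y_mulch = 21.
This yields shadow prices y_equipment = 9, y_mulch = 2.
Shadow price of mulch = 2.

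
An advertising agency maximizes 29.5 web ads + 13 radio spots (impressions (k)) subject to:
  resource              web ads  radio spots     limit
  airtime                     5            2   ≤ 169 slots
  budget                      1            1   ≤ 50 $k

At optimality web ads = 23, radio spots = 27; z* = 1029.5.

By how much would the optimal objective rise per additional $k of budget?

2

Check each constraint at x*: airtime 169/169 (tight); budget 50/50 (tight).
The binding rows give the dual system: 5·y_airtime + 1·y_budget = 29.5 and 2·y_airtime + 1·y_budget = 13.
This yields shadow prices y_airtime = 5.5, y_budget = 2.
Shadow price of budget = 2.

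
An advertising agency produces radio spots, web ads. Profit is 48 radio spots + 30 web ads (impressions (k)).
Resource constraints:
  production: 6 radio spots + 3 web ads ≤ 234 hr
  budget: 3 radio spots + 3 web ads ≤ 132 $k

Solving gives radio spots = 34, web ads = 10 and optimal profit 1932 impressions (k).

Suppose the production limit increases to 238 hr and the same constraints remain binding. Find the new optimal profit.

At the optimum: production uses 234 of 234 (binding); budget uses 132 of 132 (binding).
The binding rows give the dual system: 6·y_production + 3·y_budget = 48 and 3·y_production + 3·y_budget = 30.
Solving: y_production = 6, y_budget = 4.
Δz = y_production·Δb = 6 × (4) = 24, so new z* = 1932 + 24 = 1956.

1956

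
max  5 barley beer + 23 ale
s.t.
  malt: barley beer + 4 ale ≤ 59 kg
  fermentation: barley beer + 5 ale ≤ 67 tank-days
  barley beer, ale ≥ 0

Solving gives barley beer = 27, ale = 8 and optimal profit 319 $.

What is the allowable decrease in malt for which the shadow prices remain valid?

5.4

Binding constraints: malt, fermentation. The basis is B = [[1,4],[1,5]] with det 1.
Per unit decrease in malt, x* moves by d = (-5, 1).
The basis stays optimal until barley beer reaches 0; allowable decrease = 5.4 kg.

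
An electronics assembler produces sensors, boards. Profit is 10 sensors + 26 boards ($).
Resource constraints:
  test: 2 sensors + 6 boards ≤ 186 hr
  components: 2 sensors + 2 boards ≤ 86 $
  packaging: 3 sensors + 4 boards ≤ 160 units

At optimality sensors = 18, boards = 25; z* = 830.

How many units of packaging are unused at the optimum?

6

packaging used = 3·18 + 4·25 = 154; slack = 160 − 154 = 6.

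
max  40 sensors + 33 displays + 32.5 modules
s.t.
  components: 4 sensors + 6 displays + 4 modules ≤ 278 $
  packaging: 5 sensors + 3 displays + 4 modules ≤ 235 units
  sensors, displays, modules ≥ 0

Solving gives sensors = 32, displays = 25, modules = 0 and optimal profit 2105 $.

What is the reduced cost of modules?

Check each constraint at x*: components 278/278 (tight); packaging 235/235 (tight).
Dual feasibility on the basic columns requires 4·y_components + 5·y_packaging = 40, 6·y_components + 3·y_packaging = 33.
Solving: y_components = 2.5, y_packaging = 6.
Reduced cost of modules: c₃ − yᵀa₃ = 32.5 − (2.5·4 + 6·4) = 32.5 − 34 = -1.5.

-1.5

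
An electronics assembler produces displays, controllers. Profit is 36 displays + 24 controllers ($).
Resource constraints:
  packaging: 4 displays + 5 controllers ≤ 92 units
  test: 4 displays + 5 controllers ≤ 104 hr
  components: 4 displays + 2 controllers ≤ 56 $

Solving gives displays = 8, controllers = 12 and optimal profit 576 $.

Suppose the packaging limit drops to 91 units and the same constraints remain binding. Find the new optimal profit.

At the optimum: packaging uses 92 of 92 (binding); test uses 92 of 104 (slack = 12); components uses 56 of 56 (binding).
Slack constraints have shadow price 0 (complementary slackness).
From A_Bᵀ y = c: 4·y_packaging + 4·y_components = 36; 5·y_packaging + 2·y_components = 24.
Solving: y_packaging = 2, y_components = 7.
Δz = y_packaging·Δb = 2 × (-1) = -2, so new z* = 576 − 2 = 574.

574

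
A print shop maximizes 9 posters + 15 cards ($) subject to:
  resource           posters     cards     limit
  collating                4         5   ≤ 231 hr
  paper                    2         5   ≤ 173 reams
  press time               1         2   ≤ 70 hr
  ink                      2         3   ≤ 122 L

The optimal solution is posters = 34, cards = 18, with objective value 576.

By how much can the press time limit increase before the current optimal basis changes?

3.75

Binding constraints: press time, ink. The basis is B = [[1,2],[2,3]] with det -1.
Per unit increase in press time, x* moves by d = (-3, 2).
The basis stays optimal until paper becomes binding; allowable increase = 3.75 hr.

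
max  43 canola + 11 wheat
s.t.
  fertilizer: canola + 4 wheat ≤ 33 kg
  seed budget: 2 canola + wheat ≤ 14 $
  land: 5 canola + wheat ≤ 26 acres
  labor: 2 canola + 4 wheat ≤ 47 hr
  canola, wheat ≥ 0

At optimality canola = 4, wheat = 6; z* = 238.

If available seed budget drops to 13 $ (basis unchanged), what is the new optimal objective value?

234

Binding: seed budget and land. Non-binding: fertilizer (5 unused), labor (15 unused).
By complementary slackness, y = 0 for the non-binding constraints.
From A_Bᵀ y = c: 2·y_seed budget + 5·y_land = 43; 1·y_seed budget + 1·y_land = 11.
Solving: y_seed budget = 4, y_land = 7.
Δz = y_seed budget·Δb = 4 × (-1) = -4, so new z* = 238 − 4 = 234.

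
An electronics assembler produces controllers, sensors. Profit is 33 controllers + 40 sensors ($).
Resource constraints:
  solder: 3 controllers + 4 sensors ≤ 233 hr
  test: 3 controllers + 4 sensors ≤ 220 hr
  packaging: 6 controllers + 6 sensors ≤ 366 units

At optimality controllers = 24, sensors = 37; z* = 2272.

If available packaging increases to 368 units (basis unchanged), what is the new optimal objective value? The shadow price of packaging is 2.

Δb = 2, so new z* = 2272 + (2)·(2) = 2272 + 4 = 2276.

2276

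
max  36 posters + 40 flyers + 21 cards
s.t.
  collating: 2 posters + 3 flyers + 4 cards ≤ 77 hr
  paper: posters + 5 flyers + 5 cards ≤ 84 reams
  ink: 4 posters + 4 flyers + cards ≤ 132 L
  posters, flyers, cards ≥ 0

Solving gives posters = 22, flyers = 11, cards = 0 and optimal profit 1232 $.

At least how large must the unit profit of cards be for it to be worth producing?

Check each constraint at x*: collating 77/77 (tight); paper 77/84 (slack 7); ink 132/132 (tight).
Since paper is not tight, its dual is 0.
From A_Bᵀ y = c: 2·y_collating + 4·y_ink = 36; 3·y_collating + 4·y_ink = 40.
→ y_collating = 4 and y_ink = 7.
cards enters the basis when its profit ≥ yᵀa₃ = 4·4 + 7·1 = 23.

23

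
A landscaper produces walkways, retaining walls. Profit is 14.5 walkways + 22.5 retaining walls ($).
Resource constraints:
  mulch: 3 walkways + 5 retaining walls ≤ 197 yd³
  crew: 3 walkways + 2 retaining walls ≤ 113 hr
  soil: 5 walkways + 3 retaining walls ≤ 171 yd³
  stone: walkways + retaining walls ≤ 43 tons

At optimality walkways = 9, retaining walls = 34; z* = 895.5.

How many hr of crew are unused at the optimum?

crew used = 3·9 + 2·34 = 95; slack = 113 − 95 = 18.

18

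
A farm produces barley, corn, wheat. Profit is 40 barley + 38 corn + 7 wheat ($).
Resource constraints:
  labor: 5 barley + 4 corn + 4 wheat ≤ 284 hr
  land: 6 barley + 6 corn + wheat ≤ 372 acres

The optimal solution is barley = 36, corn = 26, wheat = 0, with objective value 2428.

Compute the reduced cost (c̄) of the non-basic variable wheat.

At the optimum: labor uses 284 of 284 (binding); land uses 372 of 372 (binding).
Dual feasibility on the basic columns requires 5·y_labor + 6·y_land = 40, 4·y_labor + 6·y_land = 38.
Solving: y_labor = 2, y_land = 5.
Reduced cost of wheat: c₃ − yᵀa₃ = 7 − (2·4 + 5·1) = 7 − 13 = -6.

-6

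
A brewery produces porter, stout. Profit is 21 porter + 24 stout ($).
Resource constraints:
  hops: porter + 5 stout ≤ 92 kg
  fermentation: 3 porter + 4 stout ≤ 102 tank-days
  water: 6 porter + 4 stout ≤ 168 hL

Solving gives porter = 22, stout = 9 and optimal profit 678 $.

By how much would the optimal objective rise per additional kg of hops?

0

At the optimum: hops uses 67 of 92 (slack = 25); fermentation uses 102 of 102 (binding); water uses 168 of 168 (binding).
Since hops is not tight, its dual is 0.
From A_Bᵀ y = c: 3·y_fermentation + 6·y_water = 21; 4·y_fermentation + 4·y_water = 24.
This yields shadow prices y_fermentation = 5, y_water = 1.
Shadow price of hops = 0.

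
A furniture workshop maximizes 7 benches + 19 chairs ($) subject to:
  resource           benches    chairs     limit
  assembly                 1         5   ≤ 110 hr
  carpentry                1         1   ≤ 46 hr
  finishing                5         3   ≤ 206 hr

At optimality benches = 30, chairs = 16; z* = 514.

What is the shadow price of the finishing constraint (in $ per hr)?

Check each constraint at x*: assembly 110/110 (tight); carpentry 46/46 (tight); finishing 198/206 (slack 8).
Since finishing is not tight, its dual is 0.
From A_Bᵀ y = c: 1·y_assembly + 1·y_carpentry = 7; 5·y_assembly + 1·y_carpentry = 19.
Solving: y_assembly = 3, y_carpentry = 4.
Shadow price of finishing = 0.

0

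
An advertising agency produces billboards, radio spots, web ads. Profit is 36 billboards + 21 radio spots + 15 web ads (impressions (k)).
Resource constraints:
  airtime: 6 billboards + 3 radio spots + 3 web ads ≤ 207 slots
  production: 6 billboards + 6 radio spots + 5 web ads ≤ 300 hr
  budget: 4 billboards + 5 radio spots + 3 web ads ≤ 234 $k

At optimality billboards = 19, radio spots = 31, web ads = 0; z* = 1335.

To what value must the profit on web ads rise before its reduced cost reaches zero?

Binding: airtime and production. Non-binding: budget (3 unused).
Slack constraints have shadow price 0 (complementary slackness).
From A_Bᵀ y = c: 6·y_airtime + 6·y_production = 36; 3·y_airtime + 6·y_production = 21.
→ y_airtime = 5 and y_production = 1.
web ads enters the basis when its profit ≥ yᵀa₃ = 5·3 + 1·5 = 20.

20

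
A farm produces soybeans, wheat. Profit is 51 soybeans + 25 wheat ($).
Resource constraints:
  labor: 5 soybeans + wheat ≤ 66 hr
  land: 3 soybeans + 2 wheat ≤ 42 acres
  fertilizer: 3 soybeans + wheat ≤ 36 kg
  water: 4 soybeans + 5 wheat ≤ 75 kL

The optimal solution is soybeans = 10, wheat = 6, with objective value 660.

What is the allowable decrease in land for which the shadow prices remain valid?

Binding constraints: land, fertilizer. The basis is B = [[3,2],[3,1]] with det -3.
Per unit decrease in land, x* moves by d = (0.3333, -1).
The basis stays optimal until wheat reaches 0; allowable decrease = 6 acres.

6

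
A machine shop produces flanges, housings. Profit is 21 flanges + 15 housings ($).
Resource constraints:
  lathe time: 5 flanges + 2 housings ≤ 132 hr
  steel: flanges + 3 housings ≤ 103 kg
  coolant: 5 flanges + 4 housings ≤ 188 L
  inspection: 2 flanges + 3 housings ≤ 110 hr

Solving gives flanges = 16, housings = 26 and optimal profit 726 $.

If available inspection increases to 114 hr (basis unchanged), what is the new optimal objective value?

738

Check each constraint at x*: lathe time 132/132 (tight); steel 94/103 (slack 9); coolant 184/188 (slack 4); inspection 110/110 (tight).
By complementary slackness, y = 0 for the non-binding constraints.
The binding rows give the dual system: 5·y_lathe time + 2·y_inspection = 21 and 2·y_lathe time + 3·y_inspection = 15.
Solving: y_lathe time = 3, y_inspection = 3.
Δz = y_inspection·Δb = 3 × (4) = 12, so new z* = 726 + 12 = 738.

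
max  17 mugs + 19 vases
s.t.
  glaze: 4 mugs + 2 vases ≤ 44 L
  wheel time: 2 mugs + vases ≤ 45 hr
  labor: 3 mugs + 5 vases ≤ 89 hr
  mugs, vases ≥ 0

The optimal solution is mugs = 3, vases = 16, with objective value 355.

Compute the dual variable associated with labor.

Binding: glaze and labor. Non-binding: wheel time (23 unused).
By complementary slackness, y = 0 for the non-binding constraint.
The binding rows give the dual system: 4·y_glaze + 3·y_labor = 17 and 2·y_glaze + 5·y_labor = 19.
→ y_glaze = 2 and y_labor = 3.
Shadow price of labor = 3.

3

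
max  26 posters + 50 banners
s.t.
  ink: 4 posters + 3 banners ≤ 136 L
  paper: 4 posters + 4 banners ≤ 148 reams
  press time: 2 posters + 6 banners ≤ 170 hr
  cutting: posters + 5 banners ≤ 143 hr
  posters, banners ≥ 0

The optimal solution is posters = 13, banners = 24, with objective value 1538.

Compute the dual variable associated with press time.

Check each constraint at x*: ink 124/136 (slack 12); paper 148/148 (tight); press time 170/170 (tight); cutting 133/143 (slack 10).
By complementary slackness, y = 0 for the non-binding constraints.
The binding rows give the dual system: 4·y_paper + 2·y_press time = 26 and 4·y_paper + 6·y_press time = 50.
Solving: y_paper = 3.5, y_press time = 6.
Shadow price of press time = 6.

6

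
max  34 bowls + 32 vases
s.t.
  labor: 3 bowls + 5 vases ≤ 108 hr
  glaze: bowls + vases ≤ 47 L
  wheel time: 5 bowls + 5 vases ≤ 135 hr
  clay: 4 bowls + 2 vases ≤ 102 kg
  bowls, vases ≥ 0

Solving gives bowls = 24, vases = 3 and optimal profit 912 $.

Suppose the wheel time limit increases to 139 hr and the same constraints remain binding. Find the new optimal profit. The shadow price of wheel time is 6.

936

Δb = 4, so new z* = 912 + (6)·(4) = 912 + 24 = 936.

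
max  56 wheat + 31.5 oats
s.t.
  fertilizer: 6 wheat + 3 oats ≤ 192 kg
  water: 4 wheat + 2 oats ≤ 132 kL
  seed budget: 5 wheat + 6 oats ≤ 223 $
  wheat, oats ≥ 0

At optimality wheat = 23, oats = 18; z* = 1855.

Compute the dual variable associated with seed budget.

Binding: fertilizer and seed budget. Non-binding: water (4 unused).
Since water is not tight, its dual is 0.
The binding rows give the dual system: 6·y_fertilizer + 5·y_seed budget = 56 and 3·y_fertilizer + 6·y_seed budget = 31.5.
Solving: y_fertilizer = 8.5, y_seed budget = 1.
Shadow price of seed budget = 1.

1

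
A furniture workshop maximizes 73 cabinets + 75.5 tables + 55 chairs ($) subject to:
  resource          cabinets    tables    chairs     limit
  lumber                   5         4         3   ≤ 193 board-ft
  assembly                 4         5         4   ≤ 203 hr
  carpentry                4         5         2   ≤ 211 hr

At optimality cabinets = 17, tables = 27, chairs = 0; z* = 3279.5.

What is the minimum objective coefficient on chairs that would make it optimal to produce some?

Binding: lumber and assembly. Non-binding: carpentry (8 unused).
Since carpentry is not tight, its dual is 0.
The binding rows give the dual system: 5·y_lumber + 4·y_assembly = 73 and 4·y_lumber + 5·y_assembly = 75.5.
Solving: y_lumber = 7, y_assembly = 9.5.
chairs enters the basis when its profit ≥ yᵀa₃ = 7·3 + 9.5·4 = 59.

59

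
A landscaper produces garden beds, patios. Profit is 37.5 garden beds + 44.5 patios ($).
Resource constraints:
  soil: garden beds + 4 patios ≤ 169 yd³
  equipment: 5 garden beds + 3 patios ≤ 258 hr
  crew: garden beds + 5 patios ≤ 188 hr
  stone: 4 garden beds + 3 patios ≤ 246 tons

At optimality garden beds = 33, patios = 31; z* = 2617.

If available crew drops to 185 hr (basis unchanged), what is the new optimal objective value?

2602

Binding: equipment and crew. Non-binding: soil (12 unused), stone (21 unused).
Slack constraints have shadow price 0 (complementary slackness).
From A_Bᵀ y = c: 5·y_equipment + 1·y_crew = 37.5; 3·y_equipment + 5·y_crew = 44.5.
Solving: y_equipment = 6.5, y_crew = 5.
Δz = y_crew·Δb = 5 × (-3) = -15, so new z* = 2617 − 15 = 2602.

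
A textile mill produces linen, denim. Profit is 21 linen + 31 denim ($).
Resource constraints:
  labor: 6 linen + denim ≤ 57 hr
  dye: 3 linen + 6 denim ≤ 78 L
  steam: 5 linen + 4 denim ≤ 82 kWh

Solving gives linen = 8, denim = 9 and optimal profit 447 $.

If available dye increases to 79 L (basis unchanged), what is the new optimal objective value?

At the optimum: labor uses 57 of 57 (binding); dye uses 78 of 78 (binding); steam uses 76 of 82 (slack = 6).
Slack constraints have shadow price 0 (complementary slackness).
Dual feasibility on the basic columns requires 6·y_labor + 3·y_dye = 21, 1·y_labor + 6·y_dye = 31.
Solving: y_labor = 1, y_dye = 5.
Δz = y_dye·Δb = 5 × (1) = 5, so new z* = 447 + 5 = 452.

452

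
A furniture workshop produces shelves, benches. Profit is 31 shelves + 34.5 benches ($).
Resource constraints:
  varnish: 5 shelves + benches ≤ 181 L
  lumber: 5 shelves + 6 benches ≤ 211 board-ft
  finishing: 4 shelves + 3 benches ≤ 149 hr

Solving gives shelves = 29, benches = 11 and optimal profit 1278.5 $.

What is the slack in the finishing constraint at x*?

finishing used = 4·29 + 3·11 = 149; slack = 149 − 149 = 0.

0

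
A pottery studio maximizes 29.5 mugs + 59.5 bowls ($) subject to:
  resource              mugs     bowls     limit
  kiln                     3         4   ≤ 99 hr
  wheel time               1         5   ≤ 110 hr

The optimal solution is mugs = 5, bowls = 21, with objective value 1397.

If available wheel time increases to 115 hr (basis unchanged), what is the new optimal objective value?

1424.5

At the optimum: kiln uses 99 of 99 (binding); wheel time uses 110 of 110 (binding).
From A_Bᵀ y = c: 3·y_kiln + 1·y_wheel time = 29.5; 4·y_kiln + 5·y_wheel time = 59.5.
This yields shadow prices y_kiln = 8, y_wheel time = 5.5.
Δz = y_wheel time·Δb = 5.5 × (5) = 27.5, so new z* = 1397 + 27.5 = 1424.5.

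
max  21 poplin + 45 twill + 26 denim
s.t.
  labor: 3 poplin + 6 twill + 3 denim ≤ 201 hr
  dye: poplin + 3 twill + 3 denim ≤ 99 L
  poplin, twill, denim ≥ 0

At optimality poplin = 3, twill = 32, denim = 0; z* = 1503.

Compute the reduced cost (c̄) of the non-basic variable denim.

-1

Check each constraint at x*: labor 201/201 (tight); dye 99/99 (tight).
Dual feasibility on the basic columns requires 3·y_labor + 1·y_dye = 21, 6·y_labor + 3·y_dye = 45.
→ y_labor = 6 and y_dye = 3.
Reduced cost of denim: c₃ − yᵀa₃ = 26 − (6·3 + 3·3) = 26 − 27 = -1.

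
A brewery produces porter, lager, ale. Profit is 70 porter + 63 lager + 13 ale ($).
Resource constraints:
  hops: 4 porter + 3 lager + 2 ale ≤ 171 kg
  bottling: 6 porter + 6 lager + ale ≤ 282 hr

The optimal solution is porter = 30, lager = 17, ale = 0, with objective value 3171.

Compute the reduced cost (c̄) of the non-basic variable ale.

Both hops and bottling are binding at x*.
From A_Bᵀ y = c: 4·y_hops + 6·y_bottling = 70; 3·y_hops + 6·y_bottling = 63.
Solving: y_hops = 7, y_bottling = 7.
Reduced cost of ale: c₃ − yᵀa₃ = 13 − (7·2 + 7·1) = 13 − 21 = -8.

-8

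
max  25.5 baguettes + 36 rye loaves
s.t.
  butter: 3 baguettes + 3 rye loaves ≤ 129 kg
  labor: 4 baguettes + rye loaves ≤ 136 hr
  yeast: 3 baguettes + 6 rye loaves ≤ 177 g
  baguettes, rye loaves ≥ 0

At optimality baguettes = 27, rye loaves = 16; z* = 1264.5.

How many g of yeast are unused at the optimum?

0

yeast used = 3·27 + 6·16 = 177; slack = 177 − 177 = 0.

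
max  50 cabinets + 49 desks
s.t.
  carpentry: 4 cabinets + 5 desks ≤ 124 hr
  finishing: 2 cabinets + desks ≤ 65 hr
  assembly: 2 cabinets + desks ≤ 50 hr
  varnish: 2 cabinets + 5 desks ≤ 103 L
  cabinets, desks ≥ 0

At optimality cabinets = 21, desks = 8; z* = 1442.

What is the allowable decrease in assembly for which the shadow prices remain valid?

12.6

Binding constraints: carpentry, assembly. The basis is B = [[4,5],[2,1]] with det -6.
Per unit decrease in assembly, x* moves by d = (-0.8333, 0.6667).
The basis stays optimal until varnish becomes binding; allowable decrease = 12.6 hr.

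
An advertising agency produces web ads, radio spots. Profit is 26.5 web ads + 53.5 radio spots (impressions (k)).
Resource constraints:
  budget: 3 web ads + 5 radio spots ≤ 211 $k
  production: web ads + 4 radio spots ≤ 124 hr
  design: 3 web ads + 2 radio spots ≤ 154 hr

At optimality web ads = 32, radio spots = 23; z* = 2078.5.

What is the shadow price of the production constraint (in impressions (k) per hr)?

4

At the optimum: budget uses 211 of 211 (binding); production uses 124 of 124 (binding); design uses 142 of 154 (slack = 12).
Since design is not tight, its dual is 0.
The binding rows give the dual system: 3·y_budget + 1·y_production = 26.5 and 5·y_budget + 4·y_production = 53.5.
→ y_budget = 7.5 and y_production = 4.
Shadow price of production = 4.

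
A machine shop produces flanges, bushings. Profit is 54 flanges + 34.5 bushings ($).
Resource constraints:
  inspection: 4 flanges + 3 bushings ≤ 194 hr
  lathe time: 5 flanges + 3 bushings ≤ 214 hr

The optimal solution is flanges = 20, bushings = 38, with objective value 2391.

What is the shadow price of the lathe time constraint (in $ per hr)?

Check each constraint at x*: inspection 194/194 (tight); lathe time 214/214 (tight).
Dual feasibility on the basic columns requires 4·y_inspection + 5·y_lathe time = 54, 3·y_inspection + 3·y_lathe time = 34.5.
This yields shadow prices y_inspection = 3.5, y_lathe time = 8.
Shadow price of lathe time = 8.

8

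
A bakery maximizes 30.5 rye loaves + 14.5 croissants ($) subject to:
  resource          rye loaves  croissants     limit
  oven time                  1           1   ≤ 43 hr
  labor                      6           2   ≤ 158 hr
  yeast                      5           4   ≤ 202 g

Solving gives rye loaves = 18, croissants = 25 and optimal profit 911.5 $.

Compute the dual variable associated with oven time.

6.5

Binding: oven time and labor. Non-binding: yeast (12 unused).
Slack constraints have shadow price 0 (complementary slackness).
From A_Bᵀ y = c: 1·y_oven time + 6·y_labor = 30.5; 1·y_oven time + 2·y_labor = 14.5.
Solving: y_oven time = 6.5, y_labor = 4.
Shadow price of oven time = 6.5.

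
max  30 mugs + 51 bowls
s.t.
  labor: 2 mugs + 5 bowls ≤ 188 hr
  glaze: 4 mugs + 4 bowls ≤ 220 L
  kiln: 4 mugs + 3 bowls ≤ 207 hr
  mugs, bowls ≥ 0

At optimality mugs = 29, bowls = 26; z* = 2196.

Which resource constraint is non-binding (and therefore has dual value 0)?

labor: 188/188 (binding)
glaze: 220/220 (binding)
kiln: 194/207 (slack 13)
By complementary slackness, a constraint with positive slack has shadow price 0 → kiln.

kiln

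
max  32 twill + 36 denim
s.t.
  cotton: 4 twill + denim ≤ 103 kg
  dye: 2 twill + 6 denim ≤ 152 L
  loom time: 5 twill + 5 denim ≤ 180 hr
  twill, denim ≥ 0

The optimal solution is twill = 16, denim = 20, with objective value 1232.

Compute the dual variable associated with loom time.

6

At the optimum: cotton uses 84 of 103 (slack = 19); dye uses 152 of 152 (binding); loom time uses 180 of 180 (binding).
Since cotton is not tight, its dual is 0.
Dual feasibility on the basic columns requires 2·y_dye + 5·y_loom time = 32, 6·y_dye + 5·y_loom time = 36.
Solving: y_dye = 1, y_loom time = 6.
Shadow price of loom time = 6.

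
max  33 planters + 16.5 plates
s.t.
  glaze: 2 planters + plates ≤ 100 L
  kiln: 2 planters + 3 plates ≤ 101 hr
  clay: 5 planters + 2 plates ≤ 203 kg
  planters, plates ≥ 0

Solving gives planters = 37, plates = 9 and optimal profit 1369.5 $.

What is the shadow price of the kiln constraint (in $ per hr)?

1.5

Check each constraint at x*: glaze 83/100 (slack 17); kiln 101/101 (tight); clay 203/203 (tight).
Slack constraints have shadow price 0 (complementary slackness).
Dual feasibility on the basic columns requires 2·y_kiln + 5·y_clay = 33, 3·y_kiln + 2·y_clay = 16.5.
→ y_kiln = 1.5 and y_clay = 6.
Shadow price of kiln = 1.5.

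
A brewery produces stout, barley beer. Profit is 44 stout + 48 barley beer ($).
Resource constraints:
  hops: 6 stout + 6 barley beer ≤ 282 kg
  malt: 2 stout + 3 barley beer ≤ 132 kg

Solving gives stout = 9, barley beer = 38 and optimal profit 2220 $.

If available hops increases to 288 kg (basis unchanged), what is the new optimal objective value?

Check each constraint at x*: hops 282/282 (tight); malt 132/132 (tight).
From A_Bᵀ y = c: 6·y_hops + 2·y_malt = 44; 6·y_hops + 3·y_malt = 48.
Solving: y_hops = 6, y_malt = 4.
Δz = y_hops·Δb = 6 × (6) = 36, so new z* = 2220 + 36 = 2256.

2256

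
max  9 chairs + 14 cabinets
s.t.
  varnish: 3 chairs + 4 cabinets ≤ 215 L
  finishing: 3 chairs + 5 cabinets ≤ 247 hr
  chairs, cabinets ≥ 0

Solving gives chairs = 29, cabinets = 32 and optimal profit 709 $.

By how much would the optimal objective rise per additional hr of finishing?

2

Check each constraint at x*: varnish 215/215 (tight); finishing 247/247 (tight).
The binding rows give the dual system: 3·y_varnish + 3·y_finishing = 9 and 4·y_varnish + 5·y_finishing = 14.
→ y_varnish = 1 and y_finishing = 2.
Shadow price of finishing = 2.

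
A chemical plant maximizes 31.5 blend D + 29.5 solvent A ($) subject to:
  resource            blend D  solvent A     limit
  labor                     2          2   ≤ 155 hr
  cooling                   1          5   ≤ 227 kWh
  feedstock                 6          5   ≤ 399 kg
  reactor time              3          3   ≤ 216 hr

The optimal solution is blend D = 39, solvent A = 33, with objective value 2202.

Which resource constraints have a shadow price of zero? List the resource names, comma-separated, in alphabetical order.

cooling, labor

labor: 144/155 (slack 11)
cooling: 204/227 (slack 23)
feedstock: 399/399 (binding)
reactor time: 216/216 (binding)
By complementary slackness, a constraint with positive slack has shadow price 0 → cooling, labor.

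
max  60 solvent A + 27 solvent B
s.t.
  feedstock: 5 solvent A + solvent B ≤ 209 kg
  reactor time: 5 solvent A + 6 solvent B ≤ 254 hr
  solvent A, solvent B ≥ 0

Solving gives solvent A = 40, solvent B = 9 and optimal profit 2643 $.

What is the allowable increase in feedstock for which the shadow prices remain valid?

45

Binding constraints: feedstock, reactor time. The basis is B = [[5,1],[5,6]] with det 25.
Per unit increase in feedstock, x* moves by d = (0.24, -0.2).
The basis stays optimal until solvent B reaches 0; allowable increase = 45 kg.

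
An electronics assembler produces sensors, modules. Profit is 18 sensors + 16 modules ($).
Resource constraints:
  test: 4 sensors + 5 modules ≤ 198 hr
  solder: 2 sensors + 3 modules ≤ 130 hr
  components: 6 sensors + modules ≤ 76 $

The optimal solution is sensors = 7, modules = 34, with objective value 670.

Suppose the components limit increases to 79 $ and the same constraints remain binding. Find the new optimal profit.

Binding: test and components. Non-binding: solder (14 unused).
Slack constraints have shadow price 0 (complementary slackness).
Dual feasibility on the basic columns requires 4·y_test + 6·y_components = 18, 5·y_test + 1·y_components = 16.
Solving: y_test = 3, y_components = 1.
Δz = y_components·Δb = 1 × (3) = 3, so new z* = 670 + 3 = 673.

673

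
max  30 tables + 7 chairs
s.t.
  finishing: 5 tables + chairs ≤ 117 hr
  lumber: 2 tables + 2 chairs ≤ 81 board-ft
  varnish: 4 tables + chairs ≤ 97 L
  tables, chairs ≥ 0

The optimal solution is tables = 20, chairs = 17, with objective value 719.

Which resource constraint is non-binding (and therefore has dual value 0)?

lumber

finishing: 117/117 (binding)
lumber: 74/81 (slack 7)
varnish: 97/97 (binding)
By complementary slackness, a constraint with positive slack has shadow price 0 → lumber.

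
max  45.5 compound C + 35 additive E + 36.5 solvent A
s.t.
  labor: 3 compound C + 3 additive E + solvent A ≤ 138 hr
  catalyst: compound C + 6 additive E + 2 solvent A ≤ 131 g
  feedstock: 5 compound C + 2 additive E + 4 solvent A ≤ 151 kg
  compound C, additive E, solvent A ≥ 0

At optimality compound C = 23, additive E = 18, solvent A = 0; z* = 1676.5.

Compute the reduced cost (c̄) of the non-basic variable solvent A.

Binding: catalyst and feedstock. Non-binding: labor (15 unused).
Since labor is not tight, its dual is 0.
From A_Bᵀ y = c: 1·y_catalyst + 5·y_feedstock = 45.5; 6·y_catalyst + 2·y_feedstock = 35.
This yields shadow prices y_catalyst = 3, y_feedstock = 8.5.
Reduced cost of solvent A: c₃ − yᵀa₃ = 36.5 − (3·2 + 8.5·4) = 36.5 − 40 = -3.5.

-3.5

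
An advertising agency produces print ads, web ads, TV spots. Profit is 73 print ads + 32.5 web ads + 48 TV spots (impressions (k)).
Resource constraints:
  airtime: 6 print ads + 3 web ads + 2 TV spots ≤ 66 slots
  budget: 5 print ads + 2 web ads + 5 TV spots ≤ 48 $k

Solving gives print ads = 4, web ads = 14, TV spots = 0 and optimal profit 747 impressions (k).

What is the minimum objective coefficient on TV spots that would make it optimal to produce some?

51

Both airtime and budget are binding at x*.
Dual feasibility on the basic columns requires 6·y_airtime + 5·y_budget = 73, 3·y_airtime + 2·y_budget = 32.5.
This yields shadow prices y_airtime = 5.5, y_budget = 8.
TV spots enters the basis when its profit ≥ yᵀa₃ = 5.5·2 + 8·5 = 51.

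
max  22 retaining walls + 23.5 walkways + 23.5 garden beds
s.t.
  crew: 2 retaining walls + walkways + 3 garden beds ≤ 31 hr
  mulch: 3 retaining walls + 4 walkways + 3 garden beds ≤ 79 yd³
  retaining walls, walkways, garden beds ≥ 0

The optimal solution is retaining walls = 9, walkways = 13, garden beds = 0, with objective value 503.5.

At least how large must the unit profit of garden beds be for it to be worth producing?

At the optimum: crew uses 31 of 31 (binding); mulch uses 79 of 79 (binding).
Dual feasibility on the basic columns requires 2·y_crew + 3·y_mulch = 22, 1·y_crew + 4·y_mulch = 23.5.
Solving: y_crew = 3.5, y_mulch = 5.
garden beds enters the basis when its profit ≥ yᵀa₃ = 3.5·3 + 5·3 = 25.5.

25.5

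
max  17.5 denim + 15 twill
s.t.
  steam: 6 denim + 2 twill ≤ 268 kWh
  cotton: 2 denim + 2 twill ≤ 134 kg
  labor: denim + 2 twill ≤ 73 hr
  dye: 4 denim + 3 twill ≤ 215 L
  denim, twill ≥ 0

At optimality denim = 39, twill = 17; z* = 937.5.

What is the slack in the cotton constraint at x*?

22

cotton used = 2·39 + 2·17 = 112; slack = 134 − 112 = 22.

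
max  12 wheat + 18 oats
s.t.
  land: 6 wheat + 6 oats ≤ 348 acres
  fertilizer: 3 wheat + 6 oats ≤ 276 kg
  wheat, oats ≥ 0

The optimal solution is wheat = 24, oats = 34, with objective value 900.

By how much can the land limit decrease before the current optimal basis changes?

72

Binding constraints: land, fertilizer. The basis is B = [[6,6],[3,6]] with det 18.
Per unit decrease in land, x* moves by d = (-0.3333, 0.1667).
The basis stays optimal until wheat reaches 0; allowable decrease = 72 acres.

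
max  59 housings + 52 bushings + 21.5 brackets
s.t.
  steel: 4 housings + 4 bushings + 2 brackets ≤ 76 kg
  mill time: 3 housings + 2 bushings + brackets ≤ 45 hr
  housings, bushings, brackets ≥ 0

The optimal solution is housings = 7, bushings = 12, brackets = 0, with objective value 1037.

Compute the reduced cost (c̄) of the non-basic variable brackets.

Both steel and mill time are binding at x*.
The binding rows give the dual system: 4·y_steel + 3·y_mill time = 59 and 4·y_steel + 2·y_mill time = 52.
This yields shadow prices y_steel = 9.5, y_mill time = 7.
Reduced cost of brackets: c₃ − yᵀa₃ = 21.5 − (9.5·2 + 7·1) = 21.5 − 26 = -4.5.

-4.5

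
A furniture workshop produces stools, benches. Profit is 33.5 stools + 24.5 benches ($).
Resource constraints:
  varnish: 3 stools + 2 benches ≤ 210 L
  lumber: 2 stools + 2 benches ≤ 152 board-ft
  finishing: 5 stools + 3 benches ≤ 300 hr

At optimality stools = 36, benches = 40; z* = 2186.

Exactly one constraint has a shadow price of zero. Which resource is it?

varnish

varnish: 188/210 (slack 22)
lumber: 152/152 (binding)
finishing: 300/300 (binding)
By complementary slackness, a constraint with positive slack has shadow price 0 → varnish.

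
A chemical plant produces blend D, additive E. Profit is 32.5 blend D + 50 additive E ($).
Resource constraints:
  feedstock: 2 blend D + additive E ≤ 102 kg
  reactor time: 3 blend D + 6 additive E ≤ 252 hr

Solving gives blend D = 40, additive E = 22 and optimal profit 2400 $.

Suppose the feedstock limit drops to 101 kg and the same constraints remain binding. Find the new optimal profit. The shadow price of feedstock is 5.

2395

Δb = -1, so new z* = 2400 + (5)·(-1) = 2400 − 5 = 2395.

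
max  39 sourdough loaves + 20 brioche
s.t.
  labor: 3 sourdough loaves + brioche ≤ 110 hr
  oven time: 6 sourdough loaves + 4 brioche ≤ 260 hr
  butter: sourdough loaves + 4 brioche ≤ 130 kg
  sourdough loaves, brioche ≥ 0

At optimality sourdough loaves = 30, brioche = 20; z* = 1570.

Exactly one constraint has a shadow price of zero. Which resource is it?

butter

labor: 110/110 (binding)
oven time: 260/260 (binding)
butter: 110/130 (slack 20)
By complementary slackness, a constraint with positive slack has shadow price 0 → butter.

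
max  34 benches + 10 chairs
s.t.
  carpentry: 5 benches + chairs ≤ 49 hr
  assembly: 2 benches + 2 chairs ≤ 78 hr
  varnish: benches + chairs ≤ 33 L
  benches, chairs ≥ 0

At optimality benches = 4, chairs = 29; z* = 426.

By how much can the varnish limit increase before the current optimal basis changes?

6

Binding constraints: carpentry, varnish. The basis is B = [[5,1],[1,1]] with det 4.
Per unit increase in varnish, x* moves by d = (-0.25, 1.25).
The basis stays optimal until assembly becomes binding; allowable increase = 6 L.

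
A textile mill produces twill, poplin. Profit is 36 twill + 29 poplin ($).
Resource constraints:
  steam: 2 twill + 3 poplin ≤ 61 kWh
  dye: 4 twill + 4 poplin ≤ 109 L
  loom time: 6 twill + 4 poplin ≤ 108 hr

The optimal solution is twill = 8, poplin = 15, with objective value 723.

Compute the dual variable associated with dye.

Binding: steam and loom time. Non-binding: dye (17 unused).
Since dye is not tight, its dual is 0.
From A_Bᵀ y = c: 2·y_steam + 6·y_loom time = 36; 3·y_steam + 4·y_loom time = 29.
This yields shadow prices y_steam = 3, y_loom time = 5.
Shadow price of dye = 0.

0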